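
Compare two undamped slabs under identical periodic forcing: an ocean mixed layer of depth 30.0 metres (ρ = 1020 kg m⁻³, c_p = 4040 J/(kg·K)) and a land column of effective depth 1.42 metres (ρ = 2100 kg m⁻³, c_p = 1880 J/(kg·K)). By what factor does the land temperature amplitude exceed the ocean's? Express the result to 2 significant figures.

22

C_ocean = 1020 × 4040 × 30.0 = 1.24×10^8 J/(m²·K).
C_land = 2100 × 1880 × 1.42 = 5.61×10^6 J/(m²·K).
Undamped amplitude ∝ 1/C, so A_land/A_ocean = C_ocean/C_land = 22.1.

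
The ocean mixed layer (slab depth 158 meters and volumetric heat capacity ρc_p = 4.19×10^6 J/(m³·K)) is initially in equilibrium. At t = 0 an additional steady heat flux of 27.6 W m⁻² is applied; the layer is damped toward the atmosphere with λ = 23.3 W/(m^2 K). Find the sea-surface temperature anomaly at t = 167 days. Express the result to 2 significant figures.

Areal heat capacity C = ρc_p × D = 4.19×10^6 × 158 = 6.62×10^8 J m⁻² K⁻¹.
τ = C / λ = 6.62×10^8 / 23.3 = 2.84×10^7 s.
Equilibrium anomaly ΔT_eq = F / λ = 27.6 / 23.3 = 1.18 K.
t = 167 days = 1.44×10^7 s, so t/τ = 0.508.
ΔT(t) = ΔT_eq (1 − e^(−t/τ)) = 1.18 × (1 − e^−0.508) = 0.472 K.

0.47 K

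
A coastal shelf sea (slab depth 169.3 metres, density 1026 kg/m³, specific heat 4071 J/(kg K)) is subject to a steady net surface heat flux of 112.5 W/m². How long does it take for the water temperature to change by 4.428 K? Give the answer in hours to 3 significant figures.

Areal heat capacity C = ρ c_p D = 1026 × 4071 × 169.3 = 7.07×10^8 J m⁻² K⁻¹.
Time required: Δt = C ΔT / F = 7.07×10^8 × 4.428 / 112.5 = 2.78×10^7 s.
In hours: 2.78×10^7 s / (3600 s/hour) = 7730 hours.

7730 hours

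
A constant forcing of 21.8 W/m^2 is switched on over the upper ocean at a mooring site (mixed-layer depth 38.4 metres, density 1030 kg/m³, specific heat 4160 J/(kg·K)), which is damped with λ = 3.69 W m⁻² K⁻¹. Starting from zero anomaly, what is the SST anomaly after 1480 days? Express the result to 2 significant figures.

5.6 K

Areal heat capacity C = ρ c_p D = 1030 × 4160 × 38.4 = 1.65×10^8 J m⁻² K⁻¹.
τ = C / λ = 1.65×10^8 / 3.69 = 4.46×10^7 s.
Equilibrium anomaly ΔT_eq = F / λ = 21.8 / 3.69 = 5.91 K.
t = 1480 days = 1.28×10^8 s, so t/τ = 2.87.
ΔT(t) = ΔT_eq (1 − e^(−t/τ)) = 5.91 × (1 − e^−2.87) = 5.57 K.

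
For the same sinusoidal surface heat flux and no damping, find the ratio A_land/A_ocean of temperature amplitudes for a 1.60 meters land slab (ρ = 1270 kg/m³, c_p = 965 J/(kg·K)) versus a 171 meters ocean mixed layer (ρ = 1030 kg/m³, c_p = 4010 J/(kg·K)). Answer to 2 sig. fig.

360

C_ocean = 1030 × 4010 × 171 = 7.06×10^8 J/(m²·K).
C_land = 1270 × 965 × 1.60 = 1.96×10^6 J/(m²·K).
Undamped amplitude ∝ 1/C, so A_land/A_ocean = C_ocean/C_land = 360.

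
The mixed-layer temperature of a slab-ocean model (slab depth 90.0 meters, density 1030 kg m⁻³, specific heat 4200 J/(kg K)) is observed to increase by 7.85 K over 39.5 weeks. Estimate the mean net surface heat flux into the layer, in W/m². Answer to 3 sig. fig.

Areal heat capacity C = ρ c_p D = 1030 × 4200 × 90.0 = 3.89×10^8 J m⁻² K⁻¹.
Required heat per unit area: Q = C ΔT = 3.89×10^8 × 7.85 = 3.06×10^9 J/m².
Flux F = Q / Δt = 3.06×10^9 / 2.39×10^7 s = 128 W/m².

128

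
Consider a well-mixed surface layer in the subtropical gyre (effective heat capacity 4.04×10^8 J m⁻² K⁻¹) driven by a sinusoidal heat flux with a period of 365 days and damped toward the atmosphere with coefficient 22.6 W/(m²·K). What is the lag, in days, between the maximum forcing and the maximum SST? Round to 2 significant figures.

Areal heat capacity C = 4.04×10^8 J m⁻² K⁻¹ (given).
ω = 2π / 3.15×10^7 s = 1.99×10^-7 s⁻¹.
Phase lag φ = arctan(Cω/λ) = arctan(80.5/22.6) = 1.30 rad.
Time lag = φ / ω = 1.30 / 1.99×10^-7 = 6.51×10^6 s = 75.3 days.

75 days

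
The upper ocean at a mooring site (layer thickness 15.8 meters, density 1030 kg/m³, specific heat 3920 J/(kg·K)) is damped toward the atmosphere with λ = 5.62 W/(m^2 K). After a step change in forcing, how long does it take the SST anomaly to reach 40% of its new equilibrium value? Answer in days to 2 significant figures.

Areal heat capacity C = ρ c_p D = 1030 × 3920 × 15.8 = 6.38×10^7 J/(m^2 K).
τ = C / λ = 6.38×10^7 / 5.62 = 1.14×10^7 s.
Fraction reached: 1 − e^(−t/τ) = 0.40 ⇒ t = −τ ln(1 − 0.40) = τ × 0.511.
t = 5.80×10^6 s = 67.1 days.

67 days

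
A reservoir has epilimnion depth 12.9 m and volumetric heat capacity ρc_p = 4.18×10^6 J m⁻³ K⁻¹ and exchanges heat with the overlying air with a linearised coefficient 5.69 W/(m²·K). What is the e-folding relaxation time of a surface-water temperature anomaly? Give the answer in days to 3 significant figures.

110 days

Areal heat capacity C = ρc_p × D = 4.18×10^6 × 12.9 = 5.39×10^7 J m⁻² K⁻¹.
Relaxation time τ = C / λ = 5.39×10^7 / 5.69 = 9.48×10^6 s.
In days: 9.48×10^6 s / (86400 s/day) = 110 days.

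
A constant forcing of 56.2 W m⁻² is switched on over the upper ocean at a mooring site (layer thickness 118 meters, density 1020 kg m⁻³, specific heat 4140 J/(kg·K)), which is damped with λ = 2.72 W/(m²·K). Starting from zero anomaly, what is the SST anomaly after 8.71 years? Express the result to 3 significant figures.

16.1 K

Areal heat capacity C = ρ c_p D = 1020 × 4140 × 118 = 4.98×10^8 J m⁻² K⁻¹.
τ = C / λ = 4.98×10^8 / 2.72 = 1.83×10^8 s.
Equilibrium anomaly ΔT_eq = F / λ = 56.2 / 2.72 = 20.7 K.
t = 8.71 years = 2.75×10^8 s, so t/τ = 1.50.
ΔT(t) = ΔT_eq (1 − e^(−t/τ)) = 20.7 × (1 − e^−1.50) = 16.1 K.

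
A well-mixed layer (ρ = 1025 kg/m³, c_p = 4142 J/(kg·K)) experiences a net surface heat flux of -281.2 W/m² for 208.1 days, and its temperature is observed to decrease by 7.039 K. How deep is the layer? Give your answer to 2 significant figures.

170 m

Heat input Q = F Δt = -281.2 × 1.80×10^7 s = -5.06×10^9 J/m².
Required areal heat capacity C = Q / ΔT = 7.18×10^8 J/(m²·K).
Depth D = C / (ρ c_p) = 7.18×10^8 / (1025 × 4142) = 169 m.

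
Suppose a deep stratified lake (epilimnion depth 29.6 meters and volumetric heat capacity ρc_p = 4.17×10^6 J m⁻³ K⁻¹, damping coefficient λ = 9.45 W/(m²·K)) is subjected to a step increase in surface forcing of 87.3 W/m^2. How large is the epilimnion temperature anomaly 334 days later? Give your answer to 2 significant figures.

Areal heat capacity C = ρc_p × D = 4.17×10^6 × 29.6 = 1.23×10^8 J/(m²·K).
τ = C / λ = 1.23×10^8 / 9.45 = 1.31×10^7 s.
Equilibrium anomaly ΔT_eq = F / λ = 87.3 / 9.45 = 9.24 K.
t = 334 days = 2.89×10^7 s, so t/τ = 2.21.
ΔT(t) = ΔT_eq (1 − e^(−t/τ)) = 9.24 × (1 − e^−2.21) = 8.22 K.

8.2 K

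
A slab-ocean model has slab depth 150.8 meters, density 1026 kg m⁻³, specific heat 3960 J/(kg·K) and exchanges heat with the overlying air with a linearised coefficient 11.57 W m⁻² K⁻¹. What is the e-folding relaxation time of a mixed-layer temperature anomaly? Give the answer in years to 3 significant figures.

1.68 years

Areal heat capacity C = ρ c_p D = 1026 × 3960 × 150.8 = 6.13×10^8 J/(m^2 K).
Relaxation time τ = C / λ = 6.13×10^8 / 11.57 = 5.30×10^7 s.
In years: 5.30×10^7 s / (3.156×10^7 s/year) = 1.68 years.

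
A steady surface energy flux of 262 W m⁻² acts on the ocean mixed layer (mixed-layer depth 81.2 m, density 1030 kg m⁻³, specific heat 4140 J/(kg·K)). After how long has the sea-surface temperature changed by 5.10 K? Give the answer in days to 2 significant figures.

78 days

Areal heat capacity C = ρ c_p D = 1030 × 4140 × 81.2 = 3.46×10^8 J/(m²·K).
Time required: Δt = C ΔT / F = 3.46×10^8 × 5.10 / 262 = 6.74×10^6 s.
In days: 6.74×10^6 s / (86400 s/day) = 78.0 days.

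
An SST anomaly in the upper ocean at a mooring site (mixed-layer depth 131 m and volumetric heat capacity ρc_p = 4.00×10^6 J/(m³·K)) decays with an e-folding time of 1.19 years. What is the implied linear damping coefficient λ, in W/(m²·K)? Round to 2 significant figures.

Areal heat capacity C = ρc_p × D = 4.00×10^6 × 131 = 5.24×10^8 J/(m²·K).
τ = 1.19 years = 3.76×10^7 s.
λ = C / τ = 5.24×10^8 / 3.76×10^7 = 14.0 W/(m²·K).

14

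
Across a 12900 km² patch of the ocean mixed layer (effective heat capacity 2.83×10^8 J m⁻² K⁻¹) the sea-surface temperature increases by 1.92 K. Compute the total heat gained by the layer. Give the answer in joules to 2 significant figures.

Areal heat capacity C = 2.83×10^8 J m⁻² K⁻¹ (given).
Heat per unit area: q = C ΔT = 2.83×10^8 × 1.92 = 5.43×10^8 J/m².
Total heat: Q = q × A = 5.43×10^8 × (12900 × 10⁶ m²) = 7.01×10^18 J.

7.0×10^18 J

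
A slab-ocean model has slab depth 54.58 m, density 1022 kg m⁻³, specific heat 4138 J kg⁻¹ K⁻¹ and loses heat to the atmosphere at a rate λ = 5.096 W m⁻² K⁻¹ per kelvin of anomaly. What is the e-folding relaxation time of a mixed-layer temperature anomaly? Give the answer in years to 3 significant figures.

1.44 years

Areal heat capacity C = ρ c_p D = 1022 × 4138 × 54.58 = 2.31×10^8 J m⁻² K⁻¹.
Relaxation time τ = C / λ = 2.31×10^8 / 5.096 = 4.53×10^7 s.
In years: 4.53×10^7 s / (3.156×10^7 s/year) = 1.44 years.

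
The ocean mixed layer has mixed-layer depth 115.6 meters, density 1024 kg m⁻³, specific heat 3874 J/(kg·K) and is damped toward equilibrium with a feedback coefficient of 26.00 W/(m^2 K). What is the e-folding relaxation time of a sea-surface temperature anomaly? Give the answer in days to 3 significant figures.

Areal heat capacity C = ρ c_p D = 1024 × 3874 × 115.6 = 4.59×10^8 J/(m²·K).
Relaxation time τ = C / λ = 4.59×10^8 / 26.00 = 1.76×10^7 s.
In days: 1.76×10^7 s / (86400 s/day) = 204 days.

204 days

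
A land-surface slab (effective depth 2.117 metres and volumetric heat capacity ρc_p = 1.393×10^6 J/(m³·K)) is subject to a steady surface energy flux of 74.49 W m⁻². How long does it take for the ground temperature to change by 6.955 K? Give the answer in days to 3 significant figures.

3.19 days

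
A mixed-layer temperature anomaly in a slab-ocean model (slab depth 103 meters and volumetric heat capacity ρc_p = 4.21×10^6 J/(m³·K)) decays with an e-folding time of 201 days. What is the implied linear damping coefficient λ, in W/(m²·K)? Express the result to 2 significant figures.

Areal heat capacity C = ρc_p × D = 4.21×10^6 × 103 = 4.34×10^8 J/(m^2 K).
τ = 201 days = 1.74×10^7 s.
λ = C / τ = 4.34×10^8 / 1.74×10^7 = 25.0 W/(m²·K).

25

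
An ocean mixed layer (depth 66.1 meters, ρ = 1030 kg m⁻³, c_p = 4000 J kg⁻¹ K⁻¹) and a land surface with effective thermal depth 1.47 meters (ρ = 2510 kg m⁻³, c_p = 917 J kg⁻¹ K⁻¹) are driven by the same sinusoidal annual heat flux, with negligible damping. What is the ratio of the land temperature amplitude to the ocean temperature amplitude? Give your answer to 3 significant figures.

C_ocean = 1030 × 4000 × 66.1 = 2.72×10^8 J/(m²·K).
C_land = 2510 × 917 × 1.47 = 3.38×10^6 J/(m²·K).
Undamped amplitude ∝ 1/C, so A_land/A_ocean = C_ocean/C_land = 80.5.

80.5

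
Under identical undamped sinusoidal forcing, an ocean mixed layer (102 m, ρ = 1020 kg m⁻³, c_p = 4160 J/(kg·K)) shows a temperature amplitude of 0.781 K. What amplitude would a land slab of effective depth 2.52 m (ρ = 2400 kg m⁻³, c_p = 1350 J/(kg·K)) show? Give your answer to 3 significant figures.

41.4 K

C_ocean = 4.33×10^8 J/(m²·K); C_land = 8.16×10^6 J/(m²·K).
A ∝ 1/C ⇒ A_land = A_ocean × C_ocean/C_land = 0.781 × 53.0 = 41.4 K.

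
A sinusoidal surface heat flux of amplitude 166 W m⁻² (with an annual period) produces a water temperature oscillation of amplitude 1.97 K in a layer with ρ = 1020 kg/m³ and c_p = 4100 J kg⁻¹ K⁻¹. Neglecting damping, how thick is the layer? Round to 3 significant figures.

101 m

ω = 2π / 3.15×10^7 s = 1.99×10^-7 s⁻¹.
Required C = F₀ / (A ω) = 166 / (1.97 × 1.99×10^-7) = 4.23×10^8 J/(m²·K).
D = C / (ρ c_p) = 4.23×10^8 / (1020 × 4100) = 101 m.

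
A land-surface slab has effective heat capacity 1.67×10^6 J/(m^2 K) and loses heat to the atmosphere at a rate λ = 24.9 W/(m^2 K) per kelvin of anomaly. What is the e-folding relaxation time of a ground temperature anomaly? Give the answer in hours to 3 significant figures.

18.6 hours

Areal heat capacity C = 1.67×10^6 J/(m^2 K) (given).
Relaxation time τ = C / λ = 1.67×10^6 / 24.9 = 67100 s.
In hours: 67100 s / (3600 s/hour) = 18.6 hours.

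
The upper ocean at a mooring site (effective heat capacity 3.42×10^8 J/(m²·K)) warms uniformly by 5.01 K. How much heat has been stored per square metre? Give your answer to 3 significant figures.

Areal heat capacity C = 3.42×10^8 J/(m²·K) (given).
ΔQ = C ΔT = 3.42×10^8 × 5.01 = 1.71×10^9 J/m².

1.71×10^9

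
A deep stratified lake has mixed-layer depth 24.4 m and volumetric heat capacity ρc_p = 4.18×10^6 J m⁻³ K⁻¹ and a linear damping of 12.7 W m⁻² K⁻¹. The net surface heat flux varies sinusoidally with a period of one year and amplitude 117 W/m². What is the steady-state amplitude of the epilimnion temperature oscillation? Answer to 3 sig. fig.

4.88 K

Areal heat capacity C = ρc_p × D = 4.18×10^6 × 24.4 = 1.02×10^8 J/(m²·K).
Angular frequency ω = 2π / T = 2π / 3.15×10^7 s = 1.99×10^-7 s⁻¹.
√((Cω)² + λ²) = √((20.3)² + 12.7²) = 24.0 W/(m²·K).
Amplitude A = F₀ / √((Cω)²+λ²) = 117 / 24.0 = 4.88 K.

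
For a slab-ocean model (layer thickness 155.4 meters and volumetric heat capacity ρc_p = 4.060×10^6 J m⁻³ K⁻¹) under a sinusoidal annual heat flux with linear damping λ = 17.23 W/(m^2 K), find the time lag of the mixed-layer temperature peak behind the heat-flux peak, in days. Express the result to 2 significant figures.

Areal heat capacity C = ρc_p × D = 4.060×10^6 × 155.4 = 6.31×10^8 J m⁻² K⁻¹.
ω = 2π / 3.15×10^7 s = 1.99×10^-7 s⁻¹.
Phase lag φ = arctan(Cω/λ) = arctan(126/17.23) = 1.43 rad.
Time lag = φ / ω = 1.43 / 1.99×10^-7 = 7.20×10^6 s = 83.3 days.

83 days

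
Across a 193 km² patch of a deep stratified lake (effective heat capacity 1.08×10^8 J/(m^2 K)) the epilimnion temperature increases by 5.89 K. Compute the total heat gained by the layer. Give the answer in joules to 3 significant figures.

1.23×10^17 J

Areal heat capacity C = 1.08×10^8 J/(m^2 K) (given).
Heat per unit area: q = C ΔT = 1.08×10^8 × 5.89 = 6.36×10^8 J/m².
Total heat: Q = q × A = 6.36×10^8 × (193 × 10⁶ m²) = 1.23×10^17 J.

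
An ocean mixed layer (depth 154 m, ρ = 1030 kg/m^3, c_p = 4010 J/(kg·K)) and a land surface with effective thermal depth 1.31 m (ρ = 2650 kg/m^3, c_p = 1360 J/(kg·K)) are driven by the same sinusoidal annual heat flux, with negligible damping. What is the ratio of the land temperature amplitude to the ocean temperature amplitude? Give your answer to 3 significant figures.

C_ocean = 1030 × 4010 × 154 = 6.36×10^8 J/(m²·K).
C_land = 2650 × 1360 × 1.31 = 4.72×10^6 J/(m²·K).
Undamped amplitude ∝ 1/C, so A_land/A_ocean = C_ocean/C_land = 135.

135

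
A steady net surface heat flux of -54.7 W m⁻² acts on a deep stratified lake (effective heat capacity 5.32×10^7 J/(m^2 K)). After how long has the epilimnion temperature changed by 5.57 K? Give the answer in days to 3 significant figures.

62.7 days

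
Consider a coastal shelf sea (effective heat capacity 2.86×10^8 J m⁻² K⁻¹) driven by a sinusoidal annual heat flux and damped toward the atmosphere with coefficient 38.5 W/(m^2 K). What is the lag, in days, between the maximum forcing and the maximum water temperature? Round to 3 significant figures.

56.7 days

Areal heat capacity C = 2.86×10^8 J m⁻² K⁻¹ (given).
ω = 2π / 3.15×10^7 s = 1.99×10^-7 s⁻¹.
Phase lag φ = arctan(Cω/λ) = arctan(57.0/38.5) = 0.977 rad.
Time lag = φ / ω = 0.977 / 1.99×10^-7 = 4.90×10^6 s = 56.7 days.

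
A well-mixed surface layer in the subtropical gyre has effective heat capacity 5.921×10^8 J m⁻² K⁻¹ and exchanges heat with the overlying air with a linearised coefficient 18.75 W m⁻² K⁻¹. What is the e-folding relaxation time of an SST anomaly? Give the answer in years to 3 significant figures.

Areal heat capacity C = 5.921×10^8 J m⁻² K⁻¹ (given).
Relaxation time τ = C / λ = 5.92×10^8 / 18.75 = 3.16×10^7 s.
In years: 3.16×10^7 s / (3.156×10^7 s/year) = 1.00 years.

1.00 years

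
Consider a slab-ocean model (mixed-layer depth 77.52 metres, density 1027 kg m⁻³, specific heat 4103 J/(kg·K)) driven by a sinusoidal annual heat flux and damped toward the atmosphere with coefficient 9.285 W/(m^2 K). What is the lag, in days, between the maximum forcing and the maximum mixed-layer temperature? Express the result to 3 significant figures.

Areal heat capacity C = ρ c_p D = 1027 × 4103 × 77.52 = 3.27×10^8 J m⁻² K⁻¹.
ω = 2π / 3.15×10^7 s = 1.99×10^-7 s⁻¹.
Phase lag φ = arctan(Cω/λ) = arctan(65.1/9.285) = 1.43 rad.
Time lag = φ / ω = 1.43 / 1.99×10^-7 = 7.17×10^6 s = 83.0 days.

83.0 days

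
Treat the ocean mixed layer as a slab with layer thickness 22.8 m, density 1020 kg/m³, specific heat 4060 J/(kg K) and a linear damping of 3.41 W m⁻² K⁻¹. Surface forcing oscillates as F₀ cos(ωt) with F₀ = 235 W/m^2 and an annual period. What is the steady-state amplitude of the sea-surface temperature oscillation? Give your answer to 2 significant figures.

Areal heat capacity C = ρ c_p D = 1020 × 4060 × 22.8 = 9.44×10^7 J m⁻² K⁻¹.
Angular frequency ω = 2π / T = 2π / 3.15×10^7 s = 1.99×10^-7 s⁻¹.
√((Cω)² + λ²) = √((18.8)² + 3.41²) = 19.1 W/(m²·K).
Amplitude A = F₀ / √((Cω)²+λ²) = 235 / 19.1 = 12.3 K.

12 K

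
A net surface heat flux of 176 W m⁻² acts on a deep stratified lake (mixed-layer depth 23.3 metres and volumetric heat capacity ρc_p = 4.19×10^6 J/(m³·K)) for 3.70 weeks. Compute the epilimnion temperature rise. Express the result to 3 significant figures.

4.03 K

Areal heat capacity C = ρc_p × D = 4.19×10^6 × 23.3 = 9.76×10^7 J m⁻² K⁻¹.
Net heat input Q = F Δt = 176 × (3.70 weeks × 6.048×10^5 s/week) = 3.94×10^8 J/m².
ΔT = Q / C = 3.94×10^8 / 9.76×10^7 = 4.03 K.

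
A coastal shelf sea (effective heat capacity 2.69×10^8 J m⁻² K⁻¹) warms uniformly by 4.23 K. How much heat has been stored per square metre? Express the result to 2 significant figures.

1.1×10^9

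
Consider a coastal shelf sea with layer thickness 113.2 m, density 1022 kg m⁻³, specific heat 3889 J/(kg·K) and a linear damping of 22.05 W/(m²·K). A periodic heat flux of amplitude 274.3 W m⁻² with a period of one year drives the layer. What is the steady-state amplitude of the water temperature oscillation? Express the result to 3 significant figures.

2.97 K

Areal heat capacity C = ρ c_p D = 1022 × 3889 × 113.2 = 4.50×10^8 J/(m^2 K).
Angular frequency ω = 2π / T = 2π / 3.15×10^7 s = 1.99×10^-7 s⁻¹.
√((Cω)² + λ²) = √((89.6)² + 22.05²) = 92.3 W/(m²·K).
Amplitude A = F₀ / √((Cω)²+λ²) = 274.3 / 92.3 = 2.97 K.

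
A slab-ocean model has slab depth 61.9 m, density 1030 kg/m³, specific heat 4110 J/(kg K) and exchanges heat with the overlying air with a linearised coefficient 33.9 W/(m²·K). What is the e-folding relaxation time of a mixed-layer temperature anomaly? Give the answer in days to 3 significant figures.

89.5 days

Areal heat capacity C = ρ c_p D = 1030 × 4110 × 61.9 = 2.62×10^8 J/(m²·K).
Relaxation time τ = C / λ = 2.62×10^8 / 33.9 = 7.73×10^6 s.
In days: 7.73×10^6 s / (86400 s/day) = 89.5 days.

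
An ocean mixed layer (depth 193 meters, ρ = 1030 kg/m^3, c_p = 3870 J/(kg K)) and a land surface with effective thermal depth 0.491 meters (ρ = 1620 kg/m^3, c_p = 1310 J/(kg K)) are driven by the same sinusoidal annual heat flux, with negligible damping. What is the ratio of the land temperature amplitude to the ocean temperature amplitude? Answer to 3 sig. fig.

C_ocean = 1030 × 3870 × 193 = 7.69×10^8 J/(m²·K).
C_land = 1620 × 1310 × 0.491 = 1.04×10^6 J/(m²·K).
Undamped amplitude ∝ 1/C, so A_land/A_ocean = C_ocean/C_land = 738.

738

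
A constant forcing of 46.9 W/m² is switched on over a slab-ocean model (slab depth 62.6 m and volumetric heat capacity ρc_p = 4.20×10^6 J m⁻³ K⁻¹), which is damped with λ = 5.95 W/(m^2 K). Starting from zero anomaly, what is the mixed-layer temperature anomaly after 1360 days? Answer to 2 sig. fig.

Areal heat capacity C = ρc_p × D = 4.20×10^6 × 62.6 = 2.63×10^8 J/(m^2 K).
τ = C / λ = 2.63×10^8 / 5.95 = 4.42×10^7 s.
Equilibrium anomaly ΔT_eq = F / λ = 46.9 / 5.95 = 7.88 K.
t = 1360 days = 1.18×10^8 s, so t/τ = 2.66.
ΔT(t) = ΔT_eq (1 − e^(−t/τ)) = 7.88 × (1 − e^−2.66) = 7.33 K.

7.3 K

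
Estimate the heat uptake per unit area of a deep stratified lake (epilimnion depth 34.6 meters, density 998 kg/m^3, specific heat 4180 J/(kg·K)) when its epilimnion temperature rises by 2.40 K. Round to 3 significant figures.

3.46×10^8

Areal heat capacity C = ρ c_p D = 998 × 4180 × 34.6 = 1.44×10^8 J/(m²·K).
ΔQ = C ΔT = 1.44×10^8 × 2.40 = 3.46×10^8 J/m².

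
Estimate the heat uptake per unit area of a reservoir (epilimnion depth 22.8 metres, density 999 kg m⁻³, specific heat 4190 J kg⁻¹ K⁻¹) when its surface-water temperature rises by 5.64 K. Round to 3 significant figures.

5.38×10^8

Areal heat capacity C = ρ c_p D = 999 × 4190 × 22.8 = 9.54×10^7 J/(m^2 K).
ΔQ = C ΔT = 9.54×10^7 × 5.64 = 5.38×10^8 J/m².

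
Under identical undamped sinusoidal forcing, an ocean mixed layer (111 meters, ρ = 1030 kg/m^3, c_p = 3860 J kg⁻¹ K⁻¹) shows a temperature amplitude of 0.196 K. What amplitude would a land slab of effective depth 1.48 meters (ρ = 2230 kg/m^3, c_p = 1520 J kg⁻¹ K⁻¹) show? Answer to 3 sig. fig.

17.2 K

C_ocean = 4.41×10^8 J/(m²·K); C_land = 5.02×10^6 J/(m²·K).
A ∝ 1/C ⇒ A_land = A_ocean × C_ocean/C_land = 0.196 × 88.0 = 17.2 K.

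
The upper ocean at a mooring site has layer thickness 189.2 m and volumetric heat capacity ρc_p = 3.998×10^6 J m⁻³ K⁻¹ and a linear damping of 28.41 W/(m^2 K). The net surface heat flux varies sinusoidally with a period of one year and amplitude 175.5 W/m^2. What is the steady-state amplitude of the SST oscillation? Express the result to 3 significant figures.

Areal heat capacity C = ρc_p × D = 3.998×10^6 × 189.2 = 7.56×10^8 J/(m²·K).
Angular frequency ω = 2π / T = 2π / 3.15×10^7 s = 1.99×10^-7 s⁻¹.
√((Cω)² + λ²) = √((151)² + 28.41²) = 153 W/(m²·K).
Amplitude A = F₀ / √((Cω)²+λ²) = 175.5 / 153 = 1.14 K.

1.14 K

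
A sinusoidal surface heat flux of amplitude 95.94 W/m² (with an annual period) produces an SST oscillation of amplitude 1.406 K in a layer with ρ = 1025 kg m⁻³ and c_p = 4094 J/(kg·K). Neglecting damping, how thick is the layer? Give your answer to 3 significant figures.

ω = 2π / 3.15×10^7 s = 1.99×10^-7 s⁻¹.
Required C = F₀ / (A ω) = 95.94 / (1.406 × 1.99×10^-7) = 3.42×10^8 J/(m²·K).
D = C / (ρ c_p) = 3.42×10^8 / (1025 × 4094) = 81.6 m.

81.6 m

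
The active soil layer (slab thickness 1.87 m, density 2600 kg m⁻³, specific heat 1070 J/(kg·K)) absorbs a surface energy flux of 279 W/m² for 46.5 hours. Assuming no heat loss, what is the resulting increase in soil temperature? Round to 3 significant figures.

8.98 K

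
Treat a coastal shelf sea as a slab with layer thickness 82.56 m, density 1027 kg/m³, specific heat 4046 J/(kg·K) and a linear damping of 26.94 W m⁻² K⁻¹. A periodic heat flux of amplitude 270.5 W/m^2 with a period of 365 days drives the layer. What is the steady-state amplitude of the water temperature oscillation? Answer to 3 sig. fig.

Areal heat capacity C = ρ c_p D = 1027 × 4046 × 82.56 = 3.43×10^8 J m⁻² K⁻¹.
Angular frequency ω = 2π / T = 2π / 3.15×10^7 s = 1.99×10^-7 s⁻¹.
√((Cω)² + λ²) = √((68.4)² + 26.94²) = 73.5 W/(m²·K).
Amplitude A = F₀ / √((Cω)²+λ²) = 270.5 / 73.5 = 3.68 K.

3.68 K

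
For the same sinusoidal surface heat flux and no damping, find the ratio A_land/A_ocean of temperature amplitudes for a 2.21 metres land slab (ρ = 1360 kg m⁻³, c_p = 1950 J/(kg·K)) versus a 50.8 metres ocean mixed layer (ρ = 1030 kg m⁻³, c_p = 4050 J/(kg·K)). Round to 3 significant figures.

C_ocean = 1030 × 4050 × 50.8 = 2.12×10^8 J/(m²·K).
C_land = 1360 × 1950 × 2.21 = 5.86×10^6 J/(m²·K).
Undamped amplitude ∝ 1/C, so A_land/A_ocean = C_ocean/C_land = 36.2.

36.2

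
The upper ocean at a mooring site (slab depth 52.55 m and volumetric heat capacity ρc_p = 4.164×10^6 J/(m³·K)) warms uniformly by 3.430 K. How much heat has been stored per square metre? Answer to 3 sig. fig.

7.51×10^8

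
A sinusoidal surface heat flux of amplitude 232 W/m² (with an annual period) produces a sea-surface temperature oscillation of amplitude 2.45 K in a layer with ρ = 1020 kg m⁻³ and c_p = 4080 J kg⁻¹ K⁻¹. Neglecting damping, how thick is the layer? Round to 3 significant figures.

ω = 2π / 3.15×10^7 s = 1.99×10^-7 s⁻¹.
Required C = F₀ / (A ω) = 232 / (2.45 × 1.99×10^-7) = 4.75×10^8 J/(m²·K).
D = C / (ρ c_p) = 4.75×10^8 / (1020 × 4080) = 114 m.

114 m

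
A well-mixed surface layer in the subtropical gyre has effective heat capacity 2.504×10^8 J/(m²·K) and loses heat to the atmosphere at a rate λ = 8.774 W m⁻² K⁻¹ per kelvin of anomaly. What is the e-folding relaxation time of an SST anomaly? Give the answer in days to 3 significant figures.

330 days

Areal heat capacity C = 2.504×10^8 J/(m²·K) (given).
Relaxation time τ = C / λ = 2.50×10^8 / 8.774 = 2.85×10^7 s.
In days: 2.85×10^7 s / (86400 s/day) = 330 days.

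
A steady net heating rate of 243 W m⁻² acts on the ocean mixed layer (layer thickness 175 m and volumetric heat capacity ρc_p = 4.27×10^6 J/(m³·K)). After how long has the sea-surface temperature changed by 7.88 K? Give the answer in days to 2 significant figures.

280 days

Areal heat capacity C = ρc_p × D = 4.27×10^6 × 175 = 7.47×10^8 J m⁻² K⁻¹.
Time required: Δt = C ΔT / F = 7.47×10^8 × 7.88 / 243 = 2.42×10^7 s.
In days: 2.42×10^7 s / (86400 s/day) = 280 days.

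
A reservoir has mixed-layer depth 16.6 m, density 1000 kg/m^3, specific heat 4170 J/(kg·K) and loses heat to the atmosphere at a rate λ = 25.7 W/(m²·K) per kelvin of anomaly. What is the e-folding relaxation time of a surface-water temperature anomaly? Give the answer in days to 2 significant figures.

31 days

Areal heat capacity C = ρ c_p D = 1000 × 4170 × 16.6 = 6.92×10^7 J/(m^2 K).
Relaxation time τ = C / λ = 6.92×10^7 / 25.7 = 2.69×10^6 s.
In days: 2.69×10^6 s / (86400 s/day) = 31.2 days.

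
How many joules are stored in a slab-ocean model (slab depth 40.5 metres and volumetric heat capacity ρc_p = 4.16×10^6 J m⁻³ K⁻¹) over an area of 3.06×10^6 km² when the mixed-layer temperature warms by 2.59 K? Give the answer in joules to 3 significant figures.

Areal heat capacity C = ρc_p × D = 4.16×10^6 × 40.5 = 1.68×10^8 J m⁻² K⁻¹.
Heat per unit area: q = C ΔT = 1.68×10^8 × 2.59 = 4.36×10^8 J/m².
Total heat: Q = q × A = 4.36×10^8 × (3.06×10^6 × 10⁶ m²) = 1.34×10^21 J.

1.34×10^21 J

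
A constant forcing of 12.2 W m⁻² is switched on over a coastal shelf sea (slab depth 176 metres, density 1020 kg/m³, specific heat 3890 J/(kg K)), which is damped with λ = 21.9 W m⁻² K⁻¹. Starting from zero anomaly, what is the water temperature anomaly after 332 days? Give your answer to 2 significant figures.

Areal heat capacity C = ρ c_p D = 1020 × 3890 × 176 = 6.98×10^8 J/(m^2 K).
τ = C / λ = 6.98×10^8 / 21.9 = 3.19×10^7 s.
Equilibrium anomaly ΔT_eq = F / λ = 12.2 / 21.9 = 0.557 K.
t = 332 days = 2.87×10^7 s, so t/τ = 0.900.
ΔT(t) = ΔT_eq (1 − e^(−t/τ)) = 0.557 × (1 − e^−0.900) = 0.330 K.

0.33 K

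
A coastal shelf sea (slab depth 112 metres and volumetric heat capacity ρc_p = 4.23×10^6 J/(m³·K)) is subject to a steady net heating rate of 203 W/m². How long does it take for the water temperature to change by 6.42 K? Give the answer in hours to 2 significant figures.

4200 hours

Areal heat capacity C = ρc_p × D = 4.23×10^6 × 112 = 4.74×10^8 J/(m^2 K).
Time required: Δt = C ΔT / F = 4.74×10^8 × 6.42 / 203 = 1.50×10^7 s.
In hours: 1.50×10^7 s / (3600 s/hour) = 4160 hours.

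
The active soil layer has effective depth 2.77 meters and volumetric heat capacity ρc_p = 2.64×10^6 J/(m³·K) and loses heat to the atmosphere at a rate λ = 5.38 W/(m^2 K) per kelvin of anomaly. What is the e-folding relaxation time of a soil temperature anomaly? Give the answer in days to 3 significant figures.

Areal heat capacity C = ρc_p × D = 2.64×10^6 × 2.77 = 7.31×10^6 J m⁻² K⁻¹.
Relaxation time τ = C / λ = 7.31×10^6 / 5.38 = 1.36×10^6 s.
In days: 1.36×10^6 s / (86400 s/day) = 15.7 days.

15.7 days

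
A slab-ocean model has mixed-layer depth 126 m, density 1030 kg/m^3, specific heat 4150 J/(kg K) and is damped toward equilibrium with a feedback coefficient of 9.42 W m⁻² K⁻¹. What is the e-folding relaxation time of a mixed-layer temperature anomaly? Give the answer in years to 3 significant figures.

Areal heat capacity C = ρ c_p D = 1030 × 4150 × 126 = 5.39×10^8 J/(m²·K).
Relaxation time τ = C / λ = 5.39×10^8 / 9.42 = 5.72×10^7 s.
In years: 5.72×10^7 s / (3.156×10^7 s/year) = 1.81 years.

1.81 years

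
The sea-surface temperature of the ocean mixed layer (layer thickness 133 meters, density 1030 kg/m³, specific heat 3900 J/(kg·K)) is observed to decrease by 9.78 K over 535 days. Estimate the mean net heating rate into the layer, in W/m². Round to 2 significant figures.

Areal heat capacity C = ρ c_p D = 1030 × 3900 × 133 = 5.34×10^8 J m⁻² K⁻¹.
Required heat per unit area: Q = C ΔT = 5.34×10^8 × -9.78 = -5.23×10^9 J/m².
Flux F = Q / Δt = -5.23×10^9 / 4.62×10^7 s = -113 W/m².

-110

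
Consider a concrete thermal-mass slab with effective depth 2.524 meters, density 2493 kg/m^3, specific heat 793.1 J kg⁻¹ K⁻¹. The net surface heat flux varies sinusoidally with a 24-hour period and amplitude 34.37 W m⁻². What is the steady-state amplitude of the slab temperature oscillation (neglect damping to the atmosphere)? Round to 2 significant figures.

Areal heat capacity C = ρ c_p D = 2493 × 793.1 × 2.524 = 4.99×10^6 J/(m^2 K).
Angular frequency ω = 2π / T = 2π / 86400 s = 7.27×10^-5 s⁻¹.
Cω = 4.99×10^6 × 7.27×10^-5 = 363 W/(m²·K).
Amplitude A = F₀ / (Cω) = 34.37 / 363 = 0.0947 K.

0.095 K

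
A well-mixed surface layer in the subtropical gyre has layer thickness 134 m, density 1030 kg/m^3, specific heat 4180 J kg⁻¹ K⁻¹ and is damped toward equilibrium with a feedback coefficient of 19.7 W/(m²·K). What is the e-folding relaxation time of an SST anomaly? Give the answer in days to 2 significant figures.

340 days

Areal heat capacity C = ρ c_p D = 1030 × 4180 × 134 = 5.77×10^8 J m⁻² K⁻¹.
Relaxation time τ = C / λ = 5.77×10^8 / 19.7 = 2.93×10^7 s.
In days: 2.93×10^7 s / (86400 s/day) = 339 days.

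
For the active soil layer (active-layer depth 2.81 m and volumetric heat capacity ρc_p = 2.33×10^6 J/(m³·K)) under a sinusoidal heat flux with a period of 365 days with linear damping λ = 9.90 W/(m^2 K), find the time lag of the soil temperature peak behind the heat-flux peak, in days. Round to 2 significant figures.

Areal heat capacity C = ρc_p × D = 2.33×10^6 × 2.81 = 6.55×10^6 J/(m^2 K).
ω = 2π / 3.15×10^7 s = 1.99×10^-7 s⁻¹.
Phase lag φ = arctan(Cω/λ) = arctan(1.30/9.90) = 0.131 rad.
Time lag = φ / ω = 0.131 / 1.99×10^-7 = 6.58×10^5 s = 7.61 days.

7.6 days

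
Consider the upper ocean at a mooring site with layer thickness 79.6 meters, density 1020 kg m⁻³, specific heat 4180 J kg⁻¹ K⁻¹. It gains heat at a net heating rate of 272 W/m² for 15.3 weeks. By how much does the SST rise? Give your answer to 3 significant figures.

Areal heat capacity C = ρ c_p D = 1020 × 4180 × 79.6 = 3.39×10^8 J m⁻² K⁻¹.
Net heat input Q = F Δt = 272 × (15.3 weeks × 6.048×10^5 s/week) = 2.52×10^9 J/m².
ΔT = Q / C = 2.52×10^9 / 3.39×10^8 = 7.42 K.

7.42 K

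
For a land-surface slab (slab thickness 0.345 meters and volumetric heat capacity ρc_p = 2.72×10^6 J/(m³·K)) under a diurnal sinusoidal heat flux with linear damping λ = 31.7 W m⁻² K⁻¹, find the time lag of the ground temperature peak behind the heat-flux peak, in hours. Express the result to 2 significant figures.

4.3 hours

Areal heat capacity C = ρc_p × D = 2.72×10^6 × 0.345 = 9.38×10^5 J/(m²·K).
ω = 2π / 86400 s = 7.27×10^-5 s⁻¹.
Phase lag φ = arctan(Cω/λ) = arctan(68.2/31.7) = 1.14 rad.
Time lag = φ / ω = 1.14 / 7.27×10^-5 = 15600 s = 4.34 hours.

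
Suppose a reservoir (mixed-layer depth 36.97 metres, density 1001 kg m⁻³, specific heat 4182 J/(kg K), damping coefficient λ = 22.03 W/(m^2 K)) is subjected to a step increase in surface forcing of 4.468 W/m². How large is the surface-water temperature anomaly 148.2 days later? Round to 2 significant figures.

Areal heat capacity C = ρ c_p D = 1001 × 4182 × 36.97 = 1.55×10^8 J/(m²·K).
τ = C / λ = 1.55×10^8 / 22.03 = 7.03×10^6 s.
Equilibrium anomaly ΔT_eq = F / λ = 4.468 / 22.03 = 0.203 K.
t = 148.2 days = 1.28×10^7 s, so t/τ = 1.82.
ΔT(t) = ΔT_eq (1 − e^(−t/τ)) = 0.203 × (1 − e^−1.82) = 0.170 K.

0.17 K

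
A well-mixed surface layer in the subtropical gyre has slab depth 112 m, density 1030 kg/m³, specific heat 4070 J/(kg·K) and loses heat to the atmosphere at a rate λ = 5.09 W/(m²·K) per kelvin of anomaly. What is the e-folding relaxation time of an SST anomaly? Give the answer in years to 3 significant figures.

Areal heat capacity C = ρ c_p D = 1030 × 4070 × 112 = 4.70×10^8 J/(m²·K).
Relaxation time τ = C / λ = 4.70×10^8 / 5.09 = 9.22×10^7 s.
In years: 9.22×10^7 s / (3.156×10^7 s/year) = 2.92 years.

2.92 years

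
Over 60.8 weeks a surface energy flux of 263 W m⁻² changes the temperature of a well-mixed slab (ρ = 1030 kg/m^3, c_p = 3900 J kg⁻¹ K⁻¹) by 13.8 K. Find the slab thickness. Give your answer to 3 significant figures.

174 m

Heat input Q = F Δt = 263 × 3.68×10^7 s = 9.67×10^9 J/m².
Required areal heat capacity C = Q / ΔT = 7.01×10^8 J/(m²·K).
Depth D = C / (ρ c_p) = 7.01×10^8 / (1030 × 3900) = 174 m.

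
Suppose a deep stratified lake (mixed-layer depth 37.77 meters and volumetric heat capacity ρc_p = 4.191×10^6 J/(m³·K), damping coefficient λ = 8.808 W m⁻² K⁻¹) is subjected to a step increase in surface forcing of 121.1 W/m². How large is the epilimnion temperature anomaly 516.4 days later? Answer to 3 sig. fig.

12.6 K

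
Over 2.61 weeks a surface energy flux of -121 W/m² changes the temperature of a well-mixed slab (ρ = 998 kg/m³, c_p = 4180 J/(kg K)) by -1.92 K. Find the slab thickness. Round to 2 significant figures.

Heat input Q = F Δt = -121 × 1.58×10^6 s = -1.91×10^8 J/m².
Required areal heat capacity C = Q / ΔT = 9.95×10^7 J/(m²·K).
Depth D = C / (ρ c_p) = 9.95×10^7 / (998 × 4180) = 23.8 m.

24 m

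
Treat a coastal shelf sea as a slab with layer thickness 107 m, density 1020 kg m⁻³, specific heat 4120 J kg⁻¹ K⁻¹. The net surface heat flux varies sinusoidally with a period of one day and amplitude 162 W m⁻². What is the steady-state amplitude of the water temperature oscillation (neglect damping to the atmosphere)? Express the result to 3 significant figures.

Areal heat capacity C = ρ c_p D = 1020 × 4120 × 107 = 4.50×10^8 J m⁻² K⁻¹.
Angular frequency ω = 2π / T = 2π / 86400 s = 7.27×10^-5 s⁻¹.
Cω = 4.50×10^8 × 7.27×10^-5 = 32700 W/(m²·K).
Amplitude A = F₀ / (Cω) = 162 / 32700 = 0.00495 K.

0.00495 K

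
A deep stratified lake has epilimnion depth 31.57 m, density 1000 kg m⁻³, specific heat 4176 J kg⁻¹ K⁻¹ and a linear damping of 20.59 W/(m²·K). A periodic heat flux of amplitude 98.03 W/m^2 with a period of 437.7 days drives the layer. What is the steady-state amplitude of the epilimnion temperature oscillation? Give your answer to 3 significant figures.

3.26 K

Areal heat capacity C = ρ c_p D = 1000 × 4176 × 31.57 = 1.32×10^8 J/(m^2 K).
Angular frequency ω = 2π / T = 2π / 3.78×10^7 s = 1.66×10^-7 s⁻¹.
√((Cω)² + λ²) = √((21.9)² + 20.59²) = 30.1 W/(m²·K).
Amplitude A = F₀ / √((Cω)²+λ²) = 98.03 / 30.1 = 3.26 K.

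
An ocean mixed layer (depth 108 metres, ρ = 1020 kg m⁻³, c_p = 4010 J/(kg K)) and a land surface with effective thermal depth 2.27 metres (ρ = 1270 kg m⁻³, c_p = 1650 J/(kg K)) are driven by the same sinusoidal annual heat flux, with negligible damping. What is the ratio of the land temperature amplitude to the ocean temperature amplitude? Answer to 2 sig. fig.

93

C_ocean = 1020 × 4010 × 108 = 4.42×10^8 J/(m²·K).
C_land = 1270 × 1650 × 2.27 = 4.76×10^6 J/(m²·K).
Undamped amplitude ∝ 1/C, so A_land/A_ocean = C_ocean/C_land = 92.9.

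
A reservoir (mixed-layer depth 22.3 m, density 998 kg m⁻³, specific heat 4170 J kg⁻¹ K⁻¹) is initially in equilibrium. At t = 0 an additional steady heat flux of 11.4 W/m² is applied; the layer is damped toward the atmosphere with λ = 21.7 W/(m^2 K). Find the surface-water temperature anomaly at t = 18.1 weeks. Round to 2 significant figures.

0.48 K

Areal heat capacity C = ρ c_p D = 998 × 4170 × 22.3 = 9.28×10^7 J m⁻² K⁻¹.
τ = C / λ = 9.28×10^7 / 21.7 = 4.28×10^6 s.
Equilibrium anomaly ΔT_eq = F / λ = 11.4 / 21.7 = 0.525 K.
t = 18.1 weeks = 1.09×10^7 s, so t/τ = 2.56.
ΔT(t) = ΔT_eq (1 − e^(−t/τ)) = 0.525 × (1 − e^−2.56) = 0.485 K.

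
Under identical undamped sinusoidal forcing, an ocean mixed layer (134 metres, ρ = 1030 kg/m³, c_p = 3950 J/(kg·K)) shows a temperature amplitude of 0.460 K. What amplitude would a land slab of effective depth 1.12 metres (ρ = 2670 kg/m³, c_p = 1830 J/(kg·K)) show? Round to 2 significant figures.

46 K

C_ocean = 5.45×10^8 J/(m²·K); C_land = 5.47×10^6 J/(m²·K).
A ∝ 1/C ⇒ A_land = A_ocean × C_ocean/C_land = 0.460 × 99.6 = 45.8 K.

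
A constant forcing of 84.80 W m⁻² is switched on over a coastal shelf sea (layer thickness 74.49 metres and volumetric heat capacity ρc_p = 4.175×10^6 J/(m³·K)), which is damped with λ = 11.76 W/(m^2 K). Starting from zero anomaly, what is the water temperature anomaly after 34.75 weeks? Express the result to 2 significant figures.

4.0 K

Areal heat capacity C = ρc_p × D = 4.175×10^6 × 74.49 = 3.11×10^8 J/(m^2 K).
τ = C / λ = 3.11×10^8 / 11.76 = 2.64×10^7 s.
Equilibrium anomaly ΔT_eq = F / λ = 84.80 / 11.76 = 7.21 K.
t = 34.75 weeks = 2.10×10^7 s, so t/τ = 0.795.
ΔT(t) = ΔT_eq (1 − e^(−t/τ)) = 7.21 × (1 − e^−0.795) = 3.95 K.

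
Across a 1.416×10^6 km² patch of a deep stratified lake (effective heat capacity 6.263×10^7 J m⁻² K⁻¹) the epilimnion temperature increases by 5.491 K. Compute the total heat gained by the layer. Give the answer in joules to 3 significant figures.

Areal heat capacity C = 6.263×10^7 J m⁻² K⁻¹ (given).
Heat per unit area: q = C ΔT = 6.26×10^7 × 5.491 = 3.44×10^8 J/m².
Total heat: Q = q × A = 3.44×10^8 × (1.416×10^6 × 10⁶ m²) = 4.87×10^20 J.

4.87×10^20 J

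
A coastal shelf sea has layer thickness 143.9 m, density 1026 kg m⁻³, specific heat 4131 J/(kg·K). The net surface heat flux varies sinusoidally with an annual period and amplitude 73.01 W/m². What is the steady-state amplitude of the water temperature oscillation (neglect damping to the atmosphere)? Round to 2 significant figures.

0.60 K

Areal heat capacity C = ρ c_p D = 1026 × 4131 × 143.9 = 6.10×10^8 J/(m^2 K).
Angular frequency ω = 2π / T = 2π / 3.15×10^7 s = 1.99×10^-7 s⁻¹.
Cω = 6.10×10^8 × 1.99×10^-7 = 122 W/(m²·K).
Amplitude A = F₀ / (Cω) = 73.01 / 122 = 0.601 K.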